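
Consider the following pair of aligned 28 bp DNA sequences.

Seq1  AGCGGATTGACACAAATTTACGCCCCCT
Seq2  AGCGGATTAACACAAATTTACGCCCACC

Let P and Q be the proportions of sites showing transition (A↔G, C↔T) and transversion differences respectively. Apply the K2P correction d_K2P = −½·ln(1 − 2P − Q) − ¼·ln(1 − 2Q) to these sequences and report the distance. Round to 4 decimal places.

0.1169

Mismatches occur at site 9 (G→A, transition), site 26 (C→A, transversion), site 28 (T→C, transition).
Of the 3 differences, 2 transitions and 1 transversion over 28 sites: P = 2/28 = 0.071429, Q = 1/28 = 0.035714.
d = −0.5·ln(0.821428) − 0.25·ln(0.928572) = −0.5·(-0.196711) − 0.25·(-0.074107) = 0.1169.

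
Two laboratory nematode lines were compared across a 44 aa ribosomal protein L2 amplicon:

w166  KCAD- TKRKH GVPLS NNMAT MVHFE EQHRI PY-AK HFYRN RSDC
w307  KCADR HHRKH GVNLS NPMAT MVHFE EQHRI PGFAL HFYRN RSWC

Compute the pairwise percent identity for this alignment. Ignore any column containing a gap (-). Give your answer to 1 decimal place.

Excluding the 2 gap columns leaves 42 comparable sites.
Mismatches occur at site 6 (T→H), site 7 (K→H), site 13 (P→N), site 17 (N→P), site 32 (Y→G), site 35 (K→L), site 43 (D→W).
35 of the 42 comparable sites match, so the percent identity is 35/42 × 100 = 83.3%.

83.3%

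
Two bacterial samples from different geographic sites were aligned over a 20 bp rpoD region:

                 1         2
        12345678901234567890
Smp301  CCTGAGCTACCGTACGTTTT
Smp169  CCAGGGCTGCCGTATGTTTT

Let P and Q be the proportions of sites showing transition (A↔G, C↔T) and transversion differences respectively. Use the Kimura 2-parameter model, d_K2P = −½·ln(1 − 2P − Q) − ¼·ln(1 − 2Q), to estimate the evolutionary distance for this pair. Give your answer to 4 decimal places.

The sequences differ at positions 3 (T/A, transversion), 5 (A/G, transition), 9 (A/G, transition), 15 (C/T, transition).
Of the 4 differences, 3 transitions and 1 transversion over 20 sites: P = 3/20 = 0.150000, Q = 1/20 = 0.050000.
d = −0.5·ln(0.650000) − 0.25·ln(0.900000) = −0.5·(-0.430783) − 0.25·(-0.105361) = 0.2417.

0.2417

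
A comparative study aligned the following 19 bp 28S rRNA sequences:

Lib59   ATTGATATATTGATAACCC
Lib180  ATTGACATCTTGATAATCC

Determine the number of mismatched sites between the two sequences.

3

Mismatches occur at site 6 (T/C), site 9 (A/C), site 17 (C/T).
That gives 3 mismatches out of 19 aligned sites, so the Hamming distance is 3.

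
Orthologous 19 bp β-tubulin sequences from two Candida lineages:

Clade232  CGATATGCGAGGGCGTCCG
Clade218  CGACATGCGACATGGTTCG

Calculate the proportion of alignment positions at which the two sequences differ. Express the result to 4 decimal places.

The sequences differ at positions 4 (T/C), 11 (G/C), 12 (G/A), 13 (G/T), 14 (C/G), 17 (C/T).
There are 6 differences over 19 sites, so p = 6/19 = 0.3158.

0.3158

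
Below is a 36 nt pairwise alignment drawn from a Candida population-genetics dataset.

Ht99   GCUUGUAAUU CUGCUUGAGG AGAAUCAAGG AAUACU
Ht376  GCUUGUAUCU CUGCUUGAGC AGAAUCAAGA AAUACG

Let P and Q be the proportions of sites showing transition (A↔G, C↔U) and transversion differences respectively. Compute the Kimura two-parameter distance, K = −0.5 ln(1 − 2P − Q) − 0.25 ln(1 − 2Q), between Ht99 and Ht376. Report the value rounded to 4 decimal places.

0.1537

Mismatches occur at site 8 (A→U, transversion), site 9 (U→C, transition), site 20 (G→C, transversion), site 30 (G→A, transition), site 36 (U→G, transversion).
Of the 5 differences, 2 transitions and 3 transversions over 36 sites: P = 2/36 = 0.055556, Q = 3/36 = 0.083333.
d = −0.5·ln(0.805555) − 0.25·ln(0.833334) = −0.5·(-0.216224) − 0.25·(-0.182321) = 0.1537.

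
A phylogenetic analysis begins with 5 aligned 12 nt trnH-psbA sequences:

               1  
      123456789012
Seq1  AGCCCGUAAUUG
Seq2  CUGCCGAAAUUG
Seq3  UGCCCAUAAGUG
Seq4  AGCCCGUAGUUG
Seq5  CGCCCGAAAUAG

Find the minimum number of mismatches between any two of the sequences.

Pairwise Hamming distances:
  Seq1 vs Seq2: 4
  Seq1 vs Seq3: 3
  Seq1 vs Seq4: 1
  Seq1 vs Seq5: 3
  Seq2 vs Seq3: 6
  Seq2 vs Seq4: 5
  Seq2 vs Seq5: 3
  Seq3 vs Seq4: 4
  Seq3 vs Seq5: 5
  Seq4 vs Seq5: 4
The smallest is 1, between Seq1 and Seq4.

1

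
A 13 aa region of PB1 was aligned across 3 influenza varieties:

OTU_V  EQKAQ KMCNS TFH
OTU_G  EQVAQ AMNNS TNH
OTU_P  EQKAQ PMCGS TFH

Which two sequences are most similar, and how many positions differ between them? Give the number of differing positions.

2

Pairwise Hamming distances:
  OTU_V vs OTU_G: 4
  OTU_V vs OTU_P: 2
  OTU_G vs OTU_P: 5
The smallest is 2, between OTU_V and OTU_P.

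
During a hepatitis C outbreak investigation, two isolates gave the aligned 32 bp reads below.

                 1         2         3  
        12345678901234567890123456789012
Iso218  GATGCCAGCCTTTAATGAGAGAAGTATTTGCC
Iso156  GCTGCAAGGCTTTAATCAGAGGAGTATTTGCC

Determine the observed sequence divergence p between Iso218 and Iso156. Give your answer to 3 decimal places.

0.156

The sequences differ at positions 2 (A/C), 6 (C/A), 9 (C/G), 17 (G/C), 22 (A/G).
There are 5 differences over 32 sites, so p = 5/32 = 0.156.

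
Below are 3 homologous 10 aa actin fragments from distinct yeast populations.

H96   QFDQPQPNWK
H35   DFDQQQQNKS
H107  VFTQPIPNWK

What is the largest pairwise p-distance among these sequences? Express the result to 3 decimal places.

Pairwise Hamming distances:
  H96 vs H35: 5
  H96 vs H107: 3
  H35 vs H107: 7
The largest is 7 mismatches, between H35 and H107; p = 7/10 = 0.700.

0.700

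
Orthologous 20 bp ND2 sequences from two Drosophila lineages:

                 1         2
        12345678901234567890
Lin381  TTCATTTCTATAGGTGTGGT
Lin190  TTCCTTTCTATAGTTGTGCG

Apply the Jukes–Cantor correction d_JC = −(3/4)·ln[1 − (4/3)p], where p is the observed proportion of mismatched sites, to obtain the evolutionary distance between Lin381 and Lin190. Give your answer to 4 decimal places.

0.2326

Differing sites — 4:A/C; 14:G/T; 19:G/C; 20:T/G.
p = 4/20 = 0.200000.
d = −0.75 · ln(1 − (4/3)·0.200000) = −0.75 · ln(0.733333) = −0.75 · (-0.310155) = 0.2326.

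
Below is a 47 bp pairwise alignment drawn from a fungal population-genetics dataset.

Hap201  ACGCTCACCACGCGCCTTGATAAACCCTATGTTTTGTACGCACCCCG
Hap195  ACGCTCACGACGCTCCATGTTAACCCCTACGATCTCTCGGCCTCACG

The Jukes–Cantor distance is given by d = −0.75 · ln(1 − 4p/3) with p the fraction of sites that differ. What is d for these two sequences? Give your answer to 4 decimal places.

Differing sites — 9:C/G; 14:G/T; 17:T/A; 20:A/T; 24:A/C; 30:T/C; 32:T/A; 34:T/C; 36:G/C; 38:A/C; 39:C/G; 42:A/C; 43:C/T; 45:C/A.
p = 14/47 = 0.297872.
d = −0.75 · ln(1 − (4/3)·0.297872) = −0.75 · ln(0.602837) = −0.75 · (-0.506108) = 0.3796.

0.3796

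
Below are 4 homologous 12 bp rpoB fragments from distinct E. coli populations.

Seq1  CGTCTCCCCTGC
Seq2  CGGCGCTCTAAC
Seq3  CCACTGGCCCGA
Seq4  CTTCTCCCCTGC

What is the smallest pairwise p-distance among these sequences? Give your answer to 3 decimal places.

Pairwise Hamming distances:
  Seq1 vs Seq2: 6
  Seq1 vs Seq3: 6
  Seq1 vs Seq4: 1
  Seq2 vs Seq3: 9
  Seq2 vs Seq4: 7
  Seq3 vs Seq4: 6
The smallest is 1 mismatch, between Seq1 and Seq4; p = 1/12 = 0.083.

0.083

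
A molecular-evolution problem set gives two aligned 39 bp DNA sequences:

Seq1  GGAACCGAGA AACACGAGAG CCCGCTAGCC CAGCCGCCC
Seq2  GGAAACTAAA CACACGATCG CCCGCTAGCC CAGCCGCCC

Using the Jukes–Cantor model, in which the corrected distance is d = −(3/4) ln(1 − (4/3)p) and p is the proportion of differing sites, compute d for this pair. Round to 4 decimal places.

Differing sites — 5:C/A; 7:G/T; 9:G/A; 11:A/C; 18:G/T; 19:A/C.
p = 6/39 = 0.153846.
d = −0.75 · ln(1 − (4/3)·0.153846) = −0.75 · ln(0.794872) = −0.75 · (-0.229574) = 0.1722.

0.1722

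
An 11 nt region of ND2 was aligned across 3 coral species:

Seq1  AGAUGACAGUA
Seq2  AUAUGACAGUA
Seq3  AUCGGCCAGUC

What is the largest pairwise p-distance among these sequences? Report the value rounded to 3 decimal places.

Pairwise Hamming distances:
  Seq1 vs Seq2: 1
  Seq1 vs Seq3: 5
  Seq2 vs Seq3: 4
The largest is 5 mismatches, between Seq1 and Seq3; p = 5/11 = 0.455.

0.455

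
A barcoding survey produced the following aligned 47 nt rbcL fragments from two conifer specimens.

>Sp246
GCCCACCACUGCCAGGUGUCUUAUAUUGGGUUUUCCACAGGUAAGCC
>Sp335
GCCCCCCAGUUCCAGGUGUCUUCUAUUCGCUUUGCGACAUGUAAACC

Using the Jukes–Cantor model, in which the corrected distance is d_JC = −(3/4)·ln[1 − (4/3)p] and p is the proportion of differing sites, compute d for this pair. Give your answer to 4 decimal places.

0.2502

The sequences differ at positions 5 (A/C), 9 (C/G), 11 (G/U), 23 (A/C), 28 (G/C), 30 (G/C), 34 (U/G), 36 (C/G), 40 (G/U), 45 (G/A).
p = 10/47 = 0.212766.
d = −0.75 · ln(1 − (4/3)·0.212766) = −0.75 · ln(0.716312) = −0.75 · (-0.333639) = 0.2502.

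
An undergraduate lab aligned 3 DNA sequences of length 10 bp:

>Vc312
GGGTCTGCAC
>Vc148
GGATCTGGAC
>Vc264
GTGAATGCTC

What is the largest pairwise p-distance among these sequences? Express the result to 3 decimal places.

Pairwise Hamming distances:
  Vc312 vs Vc148: 2
  Vc312 vs Vc264: 4
  Vc148 vs Vc264: 6
The largest is 6 mismatches, between Vc148 and Vc264; p = 6/10 = 0.600.

0.600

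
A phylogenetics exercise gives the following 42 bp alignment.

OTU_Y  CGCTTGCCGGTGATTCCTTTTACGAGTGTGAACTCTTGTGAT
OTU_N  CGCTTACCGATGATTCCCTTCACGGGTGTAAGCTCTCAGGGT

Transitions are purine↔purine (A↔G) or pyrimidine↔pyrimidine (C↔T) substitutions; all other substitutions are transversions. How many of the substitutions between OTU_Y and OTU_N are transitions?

Differing sites — 6:G/A (Ti); 10:G/A (Ti); 18:T/C (Ti); 21:T/C (Ti); 25:A/G (Ti); 30:G/A (Ti); 32:A/G (Ti); 37:T/C (Ti); 38:G/A (Ti); 39:T/G (Tv); 41:A/G (Ti).
Of the 11 differences, 10 transitions and 1 transversion, so the answer is 10.

10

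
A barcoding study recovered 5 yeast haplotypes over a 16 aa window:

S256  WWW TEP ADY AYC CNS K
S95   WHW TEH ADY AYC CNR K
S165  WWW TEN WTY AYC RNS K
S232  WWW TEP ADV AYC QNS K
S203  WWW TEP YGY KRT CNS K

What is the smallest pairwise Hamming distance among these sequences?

2

Pairwise Hamming distances:
  S256 vs S95: 3
  S256 vs S165: 4
  S256 vs S232: 2
  S256 vs S203: 5
  S95 vs S165: 6
  S95 vs S232: 5
  S95 vs S203: 8
  S165 vs S232: 5
  S165 vs S203: 7
  S232 vs S203: 7
The smallest is 2, between S256 and S232.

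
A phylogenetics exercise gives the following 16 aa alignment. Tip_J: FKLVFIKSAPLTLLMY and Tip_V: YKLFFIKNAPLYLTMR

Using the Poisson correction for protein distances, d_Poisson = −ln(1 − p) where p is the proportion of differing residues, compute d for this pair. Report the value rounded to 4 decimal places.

0.4700

The sequences differ at positions 1 (F/Y), 4 (V/F), 8 (S/N), 12 (T/Y), 14 (L/T), 16 (Y/R).
p = 6/16 = 0.375000.
d = −ln(1 − 0.375000) = −ln(0.625000) = 0.4700.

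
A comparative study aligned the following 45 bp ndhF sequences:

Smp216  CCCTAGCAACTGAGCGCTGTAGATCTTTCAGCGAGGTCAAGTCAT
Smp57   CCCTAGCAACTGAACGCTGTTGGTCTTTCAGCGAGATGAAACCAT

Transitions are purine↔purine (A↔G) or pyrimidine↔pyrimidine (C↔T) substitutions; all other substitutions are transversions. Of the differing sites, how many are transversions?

The sequences differ at positions 14 (G/A, transition), 21 (A/T, transversion), 23 (A/G, transition), 36 (G/A, transition), 38 (C/G, transversion), 41 (G/A, transition), 42 (T/C, transition).
Of the 7 differences, 5 transitions and 2 transversions, so the answer is 2.

2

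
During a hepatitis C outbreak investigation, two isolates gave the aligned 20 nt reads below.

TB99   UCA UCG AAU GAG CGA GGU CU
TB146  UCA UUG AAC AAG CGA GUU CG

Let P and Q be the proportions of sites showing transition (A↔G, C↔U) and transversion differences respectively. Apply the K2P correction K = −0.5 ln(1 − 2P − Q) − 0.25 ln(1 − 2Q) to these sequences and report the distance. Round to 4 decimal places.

Differing sites — 5:C/U (Ti); 9:U/C (Ti); 10:G/A (Ti); 17:G/U (Tv); 20:U/G (Tv).
Of the 5 differences, 3 transitions and 2 transversions over 20 sites: P = 3/20 = 0.150000, Q = 2/20 = 0.100000.
d = −0.5·ln(0.600000) − 0.25·ln(0.800000) = −0.5·(-0.510826) − 0.25·(-0.223144) = 0.3112.

0.3112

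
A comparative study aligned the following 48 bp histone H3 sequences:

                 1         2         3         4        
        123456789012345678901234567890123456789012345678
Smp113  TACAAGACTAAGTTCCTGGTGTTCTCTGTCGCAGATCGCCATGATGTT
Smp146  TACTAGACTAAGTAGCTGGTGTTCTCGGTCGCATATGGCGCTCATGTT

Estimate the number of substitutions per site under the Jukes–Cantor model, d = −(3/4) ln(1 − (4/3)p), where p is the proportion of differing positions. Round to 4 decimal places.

The sequences differ at positions 4 (A/T), 14 (T/A), 15 (C/G), 27 (T/G), 34 (G/T), 37 (C/G), 40 (C/G), 41 (A/C), 43 (G/C).
p = 9/48 = 0.187500.
d = −0.75 · ln(1 − (4/3)·0.187500) = −0.75 · ln(0.750000) = −0.75 · (-0.287682) = 0.2158.

0.2158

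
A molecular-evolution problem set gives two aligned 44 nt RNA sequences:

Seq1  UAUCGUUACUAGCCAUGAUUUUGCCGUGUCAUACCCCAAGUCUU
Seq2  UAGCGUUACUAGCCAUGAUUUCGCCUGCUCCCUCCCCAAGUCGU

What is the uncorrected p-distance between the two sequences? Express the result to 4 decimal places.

Differing sites — 3:U/G; 22:U/C; 26:G/U; 27:U/G; 28:G/C; 31:A/C; 32:U/C; 33:A/U; 43:U/G.
There are 9 differences over 44 sites, so p = 9/44 = 0.2045.

0.2045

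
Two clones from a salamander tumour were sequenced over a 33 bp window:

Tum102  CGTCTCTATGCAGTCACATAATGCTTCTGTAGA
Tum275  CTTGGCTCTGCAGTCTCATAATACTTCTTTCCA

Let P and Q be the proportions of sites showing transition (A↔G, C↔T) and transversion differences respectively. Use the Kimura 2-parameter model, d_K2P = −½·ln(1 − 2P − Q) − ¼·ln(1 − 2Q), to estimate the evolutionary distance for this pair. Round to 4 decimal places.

Mismatches occur at site 2 (G→T, transversion), site 4 (C→G, transversion), site 5 (T→G, transversion), site 8 (A→C, transversion), site 16 (A→T, transversion), site 23 (G→A, transition), site 29 (G→T, transversion), site 31 (A→C, transversion), site 32 (G→C, transversion).
Of the 9 differences, 1 transition and 8 transversions over 33 sites: P = 1/33 = 0.030303, Q = 8/33 = 0.242424.
d = −0.5·ln(0.696970) − 0.25·ln(0.515152) = −0.5·(-0.361013) − 0.25·(-0.663293) = 0.3463.

0.3463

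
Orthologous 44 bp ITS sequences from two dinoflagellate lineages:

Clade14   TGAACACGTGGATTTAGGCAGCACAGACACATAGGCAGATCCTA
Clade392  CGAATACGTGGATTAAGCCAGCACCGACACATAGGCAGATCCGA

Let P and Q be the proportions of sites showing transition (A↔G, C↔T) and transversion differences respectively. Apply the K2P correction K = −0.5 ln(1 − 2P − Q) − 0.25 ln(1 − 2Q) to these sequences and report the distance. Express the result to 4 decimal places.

Mismatches occur at site 1 (T→C, transition), site 5 (C→T, transition), site 15 (T→A, transversion), site 18 (G→C, transversion), site 25 (A→C, transversion), site 43 (T→G, transversion).
Of the 6 differences, 2 transitions and 4 transversions over 44 sites: P = 2/44 = 0.045455, Q = 4/44 = 0.090909.
d = −0.5·ln(0.818181) − 0.25·ln(0.818182) = −0.5·(-0.200672) − 0.25·(-0.200670) = 0.1505.

0.1505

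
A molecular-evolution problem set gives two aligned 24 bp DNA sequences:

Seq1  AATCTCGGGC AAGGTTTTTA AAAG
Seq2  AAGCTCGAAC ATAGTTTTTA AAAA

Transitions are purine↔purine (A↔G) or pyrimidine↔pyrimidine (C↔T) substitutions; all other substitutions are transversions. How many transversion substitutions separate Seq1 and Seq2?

Differing sites — 3:T/G (Tv); 8:G/A (Ti); 9:G/A (Ti); 12:A/T (Tv); 13:G/A (Ti); 24:G/A (Ti).
Of the 6 differences, 4 transitions and 2 transversions, so the answer is 2.

2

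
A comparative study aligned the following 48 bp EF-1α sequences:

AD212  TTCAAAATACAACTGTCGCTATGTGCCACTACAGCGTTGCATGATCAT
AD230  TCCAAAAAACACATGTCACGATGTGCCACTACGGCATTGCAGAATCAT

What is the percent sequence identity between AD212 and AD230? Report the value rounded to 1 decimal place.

79.2%

Differing sites — 2:T/C; 8:T/A; 12:A/C; 13:C/A; 18:G/A; 20:T/G; 33:A/G; 36:G/A; 42:T/G; 43:G/A.
38 of the 48 sites match, so the percent identity is 38/48 × 100 = 79.2%.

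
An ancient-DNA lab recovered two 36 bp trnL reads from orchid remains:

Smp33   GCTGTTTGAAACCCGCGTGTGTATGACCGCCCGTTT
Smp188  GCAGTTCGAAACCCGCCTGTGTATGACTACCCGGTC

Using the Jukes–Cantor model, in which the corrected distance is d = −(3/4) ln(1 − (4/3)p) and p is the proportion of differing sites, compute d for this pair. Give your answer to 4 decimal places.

0.2251

The sequences differ at positions 3 (T/A), 7 (T/C), 17 (G/C), 28 (C/T), 29 (G/A), 34 (T/G), 36 (T/C).
p = 7/36 = 0.194444.
d = −0.75 · ln(1 − (4/3)·0.194444) = −0.75 · ln(0.740741) = −0.75 · (-0.300104) = 0.2251.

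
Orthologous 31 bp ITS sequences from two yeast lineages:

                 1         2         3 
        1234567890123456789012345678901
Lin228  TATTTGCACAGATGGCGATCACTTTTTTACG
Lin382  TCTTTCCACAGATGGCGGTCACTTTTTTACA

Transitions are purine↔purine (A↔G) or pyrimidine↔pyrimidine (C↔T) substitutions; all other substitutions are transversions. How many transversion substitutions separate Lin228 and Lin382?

The sequences differ at positions 2 (A/C, transversion), 6 (G/C, transversion), 18 (A/G, transition), 31 (G/A, transition).
Of the 4 differences, 2 transitions and 2 transversions, so the answer is 2.

2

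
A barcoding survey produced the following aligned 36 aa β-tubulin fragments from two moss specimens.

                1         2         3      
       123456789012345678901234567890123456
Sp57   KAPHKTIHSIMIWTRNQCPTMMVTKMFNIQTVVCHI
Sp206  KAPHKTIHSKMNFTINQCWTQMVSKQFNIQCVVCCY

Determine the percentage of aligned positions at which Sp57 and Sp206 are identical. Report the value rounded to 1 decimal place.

69.4%

The sequences differ at positions 10 (I/K), 12 (I/N), 13 (W/F), 15 (R/I), 19 (P/W), 21 (M/Q), 24 (T/S), 26 (M/Q), 31 (T/C), 35 (H/C), 36 (I/Y).
25 of the 36 sites match, so the percent identity is 25/36 × 100 = 69.4%.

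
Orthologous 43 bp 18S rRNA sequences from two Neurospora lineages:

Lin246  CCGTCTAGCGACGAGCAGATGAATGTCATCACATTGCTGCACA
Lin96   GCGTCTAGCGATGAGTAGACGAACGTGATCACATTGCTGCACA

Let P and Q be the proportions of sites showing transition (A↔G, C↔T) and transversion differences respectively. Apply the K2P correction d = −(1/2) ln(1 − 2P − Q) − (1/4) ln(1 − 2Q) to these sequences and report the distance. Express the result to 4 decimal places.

Differing sites — 1:C/G (Tv); 12:C/T (Ti); 16:C/T (Ti); 20:T/C (Ti); 24:T/C (Ti); 27:C/G (Tv).
Of the 6 differences, 4 transitions and 2 transversions over 43 sites: P = 4/43 = 0.093023, Q = 2/43 = 0.046512.
d = −0.5·ln(0.767442) − 0.25·ln(0.906976) = −0.5·(-0.264692) − 0.25·(-0.097639) = 0.1568.

0.1568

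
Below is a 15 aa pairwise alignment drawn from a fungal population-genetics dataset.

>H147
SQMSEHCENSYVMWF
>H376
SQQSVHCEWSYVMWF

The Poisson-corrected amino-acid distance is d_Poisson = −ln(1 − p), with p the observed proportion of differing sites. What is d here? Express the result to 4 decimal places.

0.2231

Differing sites — 3:M/Q; 5:E/V; 9:N/W.
p = 3/15 = 0.200000.
d = −ln(1 − 0.200000) = −ln(0.800000) = 0.2231.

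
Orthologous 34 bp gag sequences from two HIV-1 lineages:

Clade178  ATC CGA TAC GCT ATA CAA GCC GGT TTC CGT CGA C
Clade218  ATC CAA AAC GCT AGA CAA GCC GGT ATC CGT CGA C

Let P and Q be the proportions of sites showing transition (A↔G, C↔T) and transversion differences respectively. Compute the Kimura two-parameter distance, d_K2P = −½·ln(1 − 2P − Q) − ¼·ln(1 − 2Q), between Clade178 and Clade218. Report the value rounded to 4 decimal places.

Mismatches occur at site 5 (G→A, transition), site 7 (T→A, transversion), site 14 (T→G, transversion), site 25 (T→A, transversion).
Of the 4 differences, 1 transition and 3 transversions over 34 sites: P = 1/34 = 0.029412, Q = 3/34 = 0.088235.
d = −0.5·ln(0.852941) − 0.25·ln(0.823530) = −0.5·(-0.159065) − 0.25·(-0.194155) = 0.1281.

0.1281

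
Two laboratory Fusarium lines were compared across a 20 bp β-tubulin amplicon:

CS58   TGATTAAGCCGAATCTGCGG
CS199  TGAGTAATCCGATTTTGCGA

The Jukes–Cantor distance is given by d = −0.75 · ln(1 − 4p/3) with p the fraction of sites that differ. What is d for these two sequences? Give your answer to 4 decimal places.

0.3041

Differing sites — 4:T/G; 8:G/T; 13:A/T; 15:C/T; 20:G/A.
p = 5/20 = 0.250000.
d = −0.75 · ln(1 − (4/3)·0.250000) = −0.75 · ln(0.666667) = −0.75 · (-0.405465) = 0.3041.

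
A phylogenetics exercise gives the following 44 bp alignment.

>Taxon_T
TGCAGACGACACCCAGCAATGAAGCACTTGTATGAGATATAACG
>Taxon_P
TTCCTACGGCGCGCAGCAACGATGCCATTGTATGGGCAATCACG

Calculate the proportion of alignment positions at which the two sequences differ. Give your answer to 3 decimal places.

0.318

Differing sites — 2:G/T; 4:A/C; 5:G/T; 9:A/G; 11:A/G; 13:C/G; 20:T/C; 23:A/T; 26:A/C; 27:C/A; 35:A/G; 37:A/C; 38:T/A; 41:A/C.
There are 14 differences over 44 sites, so p = 14/44 = 0.318.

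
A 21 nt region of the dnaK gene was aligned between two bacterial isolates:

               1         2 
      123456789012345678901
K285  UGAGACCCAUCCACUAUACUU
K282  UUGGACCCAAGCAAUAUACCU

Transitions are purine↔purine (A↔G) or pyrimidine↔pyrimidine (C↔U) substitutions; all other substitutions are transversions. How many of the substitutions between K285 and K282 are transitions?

2

Mismatches occur at site 2 (G↔U, transversion), site 3 (A↔G, transition), site 10 (U↔A, transversion), site 11 (C↔G, transversion), site 14 (C↔A, transversion), site 20 (U↔C, transition).
Of the 6 differences, 2 transitions and 4 transversions, so the answer is 2.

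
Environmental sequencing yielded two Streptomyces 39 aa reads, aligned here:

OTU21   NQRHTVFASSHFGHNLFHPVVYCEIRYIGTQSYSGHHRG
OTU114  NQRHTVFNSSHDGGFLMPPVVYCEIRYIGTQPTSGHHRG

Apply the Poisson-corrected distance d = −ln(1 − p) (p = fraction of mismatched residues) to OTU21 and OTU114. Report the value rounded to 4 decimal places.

The sequences differ at positions 8 (A/N), 12 (F/D), 14 (H/G), 15 (N/F), 17 (F/M), 18 (H/P), 32 (S/P), 33 (Y/T).
p = 8/39 = 0.205128.
d = −ln(1 − 0.205128) = −ln(0.794872) = 0.2296.

0.2296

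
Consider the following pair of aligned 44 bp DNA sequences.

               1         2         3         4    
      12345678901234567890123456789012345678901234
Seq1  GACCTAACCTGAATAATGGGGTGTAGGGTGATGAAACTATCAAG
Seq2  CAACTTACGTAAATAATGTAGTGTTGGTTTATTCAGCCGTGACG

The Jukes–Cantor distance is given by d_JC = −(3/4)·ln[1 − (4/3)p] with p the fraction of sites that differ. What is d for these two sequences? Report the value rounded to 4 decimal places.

The sequences differ at positions 1 (G/C), 3 (C/A), 6 (A/T), 9 (C/G), 11 (G/A), 19 (G/T), 20 (G/A), 25 (A/T), 28 (G/T), 30 (G/T), 33 (G/T), 34 (A/C), 36 (A/G), 38 (T/C), 39 (A/G), 41 (C/G), 43 (A/C).
p = 17/44 = 0.386364.
d = −0.75 · ln(1 − (4/3)·0.386364) = −0.75 · ln(0.484848) = −0.75 · (-0.723920) = 0.5429.

0.5429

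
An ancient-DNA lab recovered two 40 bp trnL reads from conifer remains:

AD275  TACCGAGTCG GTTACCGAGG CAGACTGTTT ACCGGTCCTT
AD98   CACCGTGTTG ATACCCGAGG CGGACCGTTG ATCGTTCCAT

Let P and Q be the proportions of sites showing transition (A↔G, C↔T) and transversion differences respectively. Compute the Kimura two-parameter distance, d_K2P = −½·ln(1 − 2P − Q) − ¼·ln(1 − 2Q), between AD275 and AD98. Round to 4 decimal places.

The sequences differ at positions 1 (T/C, transition), 6 (A/T, transversion), 9 (C/T, transition), 11 (G/A, transition), 13 (T/A, transversion), 14 (A/C, transversion), 22 (A/G, transition), 26 (T/C, transition), 30 (T/G, transversion), 32 (C/T, transition), 35 (G/T, transversion), 39 (T/A, transversion).
Of the 12 differences, 6 transitions and 6 transversions over 40 sites: P = 6/40 = 0.150000, Q = 6/40 = 0.150000.
d = −0.5·ln(0.550000) − 0.25·ln(0.700000) = −0.5·(-0.597837) − 0.25·(-0.356675) = 0.3881.

0.3881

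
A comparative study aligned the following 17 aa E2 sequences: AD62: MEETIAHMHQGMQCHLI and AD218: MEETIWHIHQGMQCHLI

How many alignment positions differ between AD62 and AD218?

2

Differing sites — 6:A/W; 8:M/I.
That gives 2 mismatches out of 17 aligned sites, so the Hamming distance is 2.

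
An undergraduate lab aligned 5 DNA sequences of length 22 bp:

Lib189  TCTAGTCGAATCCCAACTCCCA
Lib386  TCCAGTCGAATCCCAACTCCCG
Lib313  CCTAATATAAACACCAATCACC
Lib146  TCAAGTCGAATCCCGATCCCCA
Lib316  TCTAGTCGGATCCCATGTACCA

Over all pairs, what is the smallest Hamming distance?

2

Pairwise Hamming distances:
  Lib189 vs Lib386: 2
  Lib189 vs Lib313: 10
  Lib189 vs Lib146: 4
  Lib189 vs Lib316: 4
  Lib386 vs Lib313: 11
  Lib386 vs Lib146: 5
  Lib386 vs Lib316: 6
  Lib313 vs Lib146: 12
  Lib313 vs Lib316: 13
  Lib146 vs Lib316: 7
The smallest is 2, between Lib189 and Lib386.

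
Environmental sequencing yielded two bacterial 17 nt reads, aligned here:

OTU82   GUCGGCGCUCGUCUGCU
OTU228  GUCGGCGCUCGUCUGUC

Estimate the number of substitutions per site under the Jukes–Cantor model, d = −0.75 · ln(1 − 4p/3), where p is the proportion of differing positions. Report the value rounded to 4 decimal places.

0.1280

Differing sites — 16:C/U; 17:U/C.
p = 2/17 = 0.117647.
d = −0.75 · ln(1 − (4/3)·0.117647) = −0.75 · ln(0.843137) = −0.75 · (-0.170626) = 0.1280.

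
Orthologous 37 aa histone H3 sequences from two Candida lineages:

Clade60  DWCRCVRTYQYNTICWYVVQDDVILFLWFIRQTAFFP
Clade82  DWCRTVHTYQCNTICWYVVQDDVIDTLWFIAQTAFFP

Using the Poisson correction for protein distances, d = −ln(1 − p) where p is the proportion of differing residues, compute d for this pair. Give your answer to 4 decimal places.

0.1769

Differing sites — 5:C/T; 7:R/H; 11:Y/C; 25:L/D; 26:F/T; 31:R/A.
p = 6/37 = 0.162162.
d = −ln(1 − 0.162162) = −ln(0.837838) = 0.1769.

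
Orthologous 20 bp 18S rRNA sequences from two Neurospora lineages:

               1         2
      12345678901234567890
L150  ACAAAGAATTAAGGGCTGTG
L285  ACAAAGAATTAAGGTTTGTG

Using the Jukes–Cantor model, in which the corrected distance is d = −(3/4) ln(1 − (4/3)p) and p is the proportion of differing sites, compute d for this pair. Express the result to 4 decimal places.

0.1073

Differing sites — 15:G/T; 16:C/T.
p = 2/20 = 0.100000.
d = −0.75 · ln(1 − (4/3)·0.100000) = −0.75 · ln(0.866667) = −0.75 · (-0.143100) = 0.1073.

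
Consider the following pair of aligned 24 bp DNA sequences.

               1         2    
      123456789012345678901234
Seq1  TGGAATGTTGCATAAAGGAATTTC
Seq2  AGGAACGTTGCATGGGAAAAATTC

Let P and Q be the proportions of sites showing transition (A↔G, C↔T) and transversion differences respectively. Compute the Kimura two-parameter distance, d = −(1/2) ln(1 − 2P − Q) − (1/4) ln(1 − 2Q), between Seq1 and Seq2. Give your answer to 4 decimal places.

0.4833

Differing sites — 1:T/A (Tv); 6:T/C (Ti); 14:A/G (Ti); 15:A/G (Ti); 16:A/G (Ti); 17:G/A (Ti); 18:G/A (Ti); 21:T/A (Tv).
Of the 8 differences, 6 transitions and 2 transversions over 24 sites: P = 6/24 = 0.250000, Q = 2/24 = 0.083333.
d = −0.5·ln(0.416667) − 0.25·ln(0.833334) = −0.5·(-0.875468) − 0.25·(-0.182321) = 0.4833.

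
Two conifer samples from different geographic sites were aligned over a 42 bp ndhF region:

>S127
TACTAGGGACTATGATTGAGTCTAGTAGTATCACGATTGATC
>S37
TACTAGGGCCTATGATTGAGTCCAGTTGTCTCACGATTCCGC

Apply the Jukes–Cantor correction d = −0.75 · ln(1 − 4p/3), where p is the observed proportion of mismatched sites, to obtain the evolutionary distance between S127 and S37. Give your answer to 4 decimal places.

The sequences differ at positions 9 (A/C), 23 (T/C), 27 (A/T), 30 (A/C), 39 (G/C), 40 (A/C), 41 (T/G).
p = 7/42 = 0.166667.
d = −0.75 · ln(1 − (4/3)·0.166667) = −0.75 · ln(0.777777) = −0.75 · (-0.251315) = 0.1885.

0.1885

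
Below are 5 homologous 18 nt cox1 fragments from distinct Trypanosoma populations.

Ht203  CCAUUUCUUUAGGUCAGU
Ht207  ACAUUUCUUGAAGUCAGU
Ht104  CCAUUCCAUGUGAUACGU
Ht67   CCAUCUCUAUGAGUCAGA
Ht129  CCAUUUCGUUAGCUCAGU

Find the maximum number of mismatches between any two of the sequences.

11

Pairwise Hamming distances:
  Ht203 vs Ht207: 3
  Ht203 vs Ht104: 7
  Ht203 vs Ht67: 5
  Ht203 vs Ht129: 2
  Ht207 vs Ht104: 8
  Ht207 vs Ht67: 6
  Ht207 vs Ht129: 5
  Ht104 vs Ht67: 11
  Ht104 vs Ht129: 7
  Ht67 vs Ht129: 7
The largest is 11, between Ht104 and Ht67.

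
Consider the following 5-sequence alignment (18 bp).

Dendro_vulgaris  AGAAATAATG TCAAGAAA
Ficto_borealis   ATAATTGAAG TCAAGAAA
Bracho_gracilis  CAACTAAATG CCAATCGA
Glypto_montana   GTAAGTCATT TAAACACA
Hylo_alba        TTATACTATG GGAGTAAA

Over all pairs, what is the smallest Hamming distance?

4

Pairwise Hamming distances:
  Dendro_vulgaris vs Ficto_borealis: 4
  Dendro_vulgaris vs Bracho_gracilis: 9
  Dendro_vulgaris vs Glypto_montana: 8
  Dendro_vulgaris vs Hylo_alba: 9
  Ficto_borealis vs Bracho_gracilis: 10
  Ficto_borealis vs Glypto_montana: 8
  Ficto_borealis vs Hylo_alba: 10
  Bracho_gracilis vs Glypto_montana: 12
  Bracho_gracilis vs Hylo_alba: 11
  Glypto_montana vs Hylo_alba: 11
The smallest is 4, between Dendro_vulgaris and Ficto_borealis.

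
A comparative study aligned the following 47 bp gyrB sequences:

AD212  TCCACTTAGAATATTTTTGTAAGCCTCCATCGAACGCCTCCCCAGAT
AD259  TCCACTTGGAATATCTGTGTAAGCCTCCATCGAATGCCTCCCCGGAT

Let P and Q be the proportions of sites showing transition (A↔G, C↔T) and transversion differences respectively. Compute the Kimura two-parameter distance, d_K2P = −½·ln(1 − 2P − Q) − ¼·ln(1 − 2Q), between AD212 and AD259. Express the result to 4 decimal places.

The sequences differ at positions 8 (A/G, transition), 15 (T/C, transition), 17 (T/G, transversion), 35 (C/T, transition), 44 (A/G, transition).
Of the 5 differences, 4 transitions and 1 transversion over 47 sites: P = 4/47 = 0.085106, Q = 1/47 = 0.021277.
d = −0.5·ln(0.808511) − 0.25·ln(0.957446) = −0.5·(-0.212561) − 0.25·(-0.043486) = 0.1172.

0.1172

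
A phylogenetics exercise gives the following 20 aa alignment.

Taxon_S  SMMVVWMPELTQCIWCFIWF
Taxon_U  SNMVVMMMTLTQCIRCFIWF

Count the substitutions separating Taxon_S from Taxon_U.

5

The sequences differ at positions 2 (M/N), 6 (W/M), 8 (P/M), 9 (E/T), 15 (W/R).
That gives 5 mismatches out of 20 aligned sites, so the Hamming distance is 5.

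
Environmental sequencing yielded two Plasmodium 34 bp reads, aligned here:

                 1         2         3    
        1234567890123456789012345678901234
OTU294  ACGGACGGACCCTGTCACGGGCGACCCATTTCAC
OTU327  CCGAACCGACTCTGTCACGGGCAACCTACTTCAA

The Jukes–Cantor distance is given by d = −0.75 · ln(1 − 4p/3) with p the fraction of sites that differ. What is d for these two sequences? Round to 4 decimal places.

Mismatches occur at site 1 (A↔C), site 4 (G↔A), site 7 (G↔C), site 11 (C↔T), site 23 (G↔A), site 27 (C↔T), site 29 (T↔C), site 34 (C↔A).
p = 8/34 = 0.235294.
d = −0.75 · ln(1 − (4/3)·0.235294) = −0.75 · ln(0.686275) = −0.75 · (-0.376477) = 0.2824.

0.2824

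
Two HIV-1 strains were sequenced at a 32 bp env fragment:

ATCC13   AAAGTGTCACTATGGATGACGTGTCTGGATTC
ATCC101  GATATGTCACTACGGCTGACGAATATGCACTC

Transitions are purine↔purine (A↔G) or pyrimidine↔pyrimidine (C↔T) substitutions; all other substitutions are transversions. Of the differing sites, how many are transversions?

Differing sites — 1:A/G (Ti); 3:A/T (Tv); 4:G/A (Ti); 13:T/C (Ti); 16:A/C (Tv); 22:T/A (Tv); 23:G/A (Ti); 25:C/A (Tv); 28:G/C (Tv); 30:T/C (Ti).
Of the 10 differences, 5 transitions and 5 transversions, so the answer is 5.

5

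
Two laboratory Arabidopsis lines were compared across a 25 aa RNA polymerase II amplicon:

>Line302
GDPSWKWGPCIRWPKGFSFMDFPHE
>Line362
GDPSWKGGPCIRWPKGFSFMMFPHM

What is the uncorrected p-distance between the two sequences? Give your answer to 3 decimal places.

The sequences differ at positions 7 (W/G), 21 (D/M), 25 (E/M).
There are 3 differences over 25 sites, so p = 3/25 = 0.120.

0.120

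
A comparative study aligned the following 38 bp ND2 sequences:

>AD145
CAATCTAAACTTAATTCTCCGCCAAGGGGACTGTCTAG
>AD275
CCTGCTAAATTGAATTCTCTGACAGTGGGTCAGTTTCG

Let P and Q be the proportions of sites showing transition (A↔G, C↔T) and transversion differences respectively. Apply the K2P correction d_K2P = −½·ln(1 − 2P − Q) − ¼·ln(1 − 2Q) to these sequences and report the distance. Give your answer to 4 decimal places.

The sequences differ at positions 2 (A/C, transversion), 3 (A/T, transversion), 4 (T/G, transversion), 10 (C/T, transition), 12 (T/G, transversion), 20 (C/T, transition), 22 (C/A, transversion), 25 (A/G, transition), 26 (G/T, transversion), 30 (A/T, transversion), 32 (T/A, transversion), 35 (C/T, transition), 37 (A/C, transversion).
Of the 13 differences, 4 transitions and 9 transversions over 38 sites: P = 4/38 = 0.105263, Q = 9/38 = 0.236842.
d = −0.5·ln(0.552632) − 0.25·ln(0.526316) = −0.5·(-0.593063) − 0.25·(-0.641853) = 0.4570.

0.4570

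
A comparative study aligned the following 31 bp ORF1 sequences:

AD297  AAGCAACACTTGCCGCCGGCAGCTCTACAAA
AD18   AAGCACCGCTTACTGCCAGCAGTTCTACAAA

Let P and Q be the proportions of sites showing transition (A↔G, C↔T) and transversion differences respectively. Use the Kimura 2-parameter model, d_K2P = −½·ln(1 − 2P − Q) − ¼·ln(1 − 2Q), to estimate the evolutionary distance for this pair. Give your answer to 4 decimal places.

The sequences differ at positions 6 (A/C, transversion), 8 (A/G, transition), 12 (G/A, transition), 14 (C/T, transition), 18 (G/A, transition), 23 (C/T, transition).
Of the 6 differences, 5 transitions and 1 transversion over 31 sites: P = 5/31 = 0.161290, Q = 1/31 = 0.032258.
d = −0.5·ln(0.645162) − 0.25·ln(0.935484) = −0.5·(-0.438254) − 0.25·(-0.066691) = 0.2358.

0.2358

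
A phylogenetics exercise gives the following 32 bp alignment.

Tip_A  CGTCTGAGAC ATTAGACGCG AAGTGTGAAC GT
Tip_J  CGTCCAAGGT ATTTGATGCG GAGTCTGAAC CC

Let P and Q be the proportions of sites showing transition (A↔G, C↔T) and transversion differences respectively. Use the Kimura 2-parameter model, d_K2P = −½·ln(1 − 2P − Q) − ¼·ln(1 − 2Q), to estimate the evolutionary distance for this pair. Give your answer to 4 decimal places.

0.4308

Differing sites — 5:T/C (Ti); 6:G/A (Ti); 9:A/G (Ti); 10:C/T (Ti); 14:A/T (Tv); 17:C/T (Ti); 21:A/G (Ti); 25:G/C (Tv); 31:G/C (Tv); 32:T/C (Ti).
Of the 10 differences, 7 transitions and 3 transversions over 32 sites: P = 7/32 = 0.218750, Q = 3/32 = 0.093750.
d = −0.5·ln(0.468750) − 0.25·ln(0.812500) = −0.5·(-0.757686) − 0.25·(-0.207639) = 0.4308.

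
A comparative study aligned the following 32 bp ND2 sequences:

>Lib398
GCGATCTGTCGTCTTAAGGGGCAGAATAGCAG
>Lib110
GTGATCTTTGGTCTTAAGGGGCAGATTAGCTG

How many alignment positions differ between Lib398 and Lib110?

Mismatches occur at site 2 (C/T), site 8 (G/T), site 10 (C/G), site 26 (A/T), site 31 (A/T).
That gives 5 mismatches out of 32 aligned sites, so the Hamming distance is 5.

5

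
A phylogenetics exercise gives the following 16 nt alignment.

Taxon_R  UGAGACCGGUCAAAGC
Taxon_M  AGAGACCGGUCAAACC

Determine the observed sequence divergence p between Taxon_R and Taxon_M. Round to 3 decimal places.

0.125

The sequences differ at positions 1 (U/A), 15 (G/C).
There are 2 differences over 16 sites, so p = 2/16 = 0.125.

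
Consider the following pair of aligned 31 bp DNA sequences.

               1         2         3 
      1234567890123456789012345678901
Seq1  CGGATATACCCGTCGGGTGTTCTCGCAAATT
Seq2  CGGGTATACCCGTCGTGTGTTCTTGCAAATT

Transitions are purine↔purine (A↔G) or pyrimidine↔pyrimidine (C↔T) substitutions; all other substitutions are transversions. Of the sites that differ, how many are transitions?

2

Mismatches occur at site 4 (A→G, transition), site 16 (G→T, transversion), site 24 (C→T, transition).
Of the 3 differences, 2 transitions and 1 transversion, so the answer is 2.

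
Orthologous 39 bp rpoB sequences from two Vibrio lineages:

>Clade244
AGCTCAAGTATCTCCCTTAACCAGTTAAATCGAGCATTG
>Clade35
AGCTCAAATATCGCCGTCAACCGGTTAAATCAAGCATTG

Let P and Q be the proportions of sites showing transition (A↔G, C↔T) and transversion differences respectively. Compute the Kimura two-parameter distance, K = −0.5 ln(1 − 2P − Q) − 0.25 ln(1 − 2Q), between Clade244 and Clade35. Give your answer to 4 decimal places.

0.1752

Differing sites — 8:G/A (Ti); 13:T/G (Tv); 16:C/G (Tv); 18:T/C (Ti); 23:A/G (Ti); 32:G/A (Ti).
Of the 6 differences, 4 transitions and 2 transversions over 39 sites: P = 4/39 = 0.102564, Q = 2/39 = 0.051282.
d = −0.5·ln(0.743590) − 0.25·ln(0.897436) = −0.5·(-0.296265) − 0.25·(-0.108213) = 0.1752.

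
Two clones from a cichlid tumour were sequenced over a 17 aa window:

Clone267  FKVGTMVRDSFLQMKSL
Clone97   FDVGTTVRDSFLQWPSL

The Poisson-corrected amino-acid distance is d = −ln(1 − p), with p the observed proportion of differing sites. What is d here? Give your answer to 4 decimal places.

0.2683

Differing sites — 2:K/D; 6:M/T; 14:M/W; 15:K/P.
p = 4/17 = 0.235294.
d = −ln(1 − 0.235294) = −ln(0.764706) = 0.2683.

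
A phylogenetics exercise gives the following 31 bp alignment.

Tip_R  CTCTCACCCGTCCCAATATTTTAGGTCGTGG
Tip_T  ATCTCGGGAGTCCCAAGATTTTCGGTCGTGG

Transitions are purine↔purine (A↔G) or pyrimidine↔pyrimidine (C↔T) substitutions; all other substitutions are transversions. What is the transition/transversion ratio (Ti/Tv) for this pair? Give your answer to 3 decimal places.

The sequences differ at positions 1 (C/A, transversion), 6 (A/G, transition), 7 (C/G, transversion), 8 (C/G, transversion), 9 (C/A, transversion), 17 (T/G, transversion), 23 (A/C, transversion).
Of the 7 differences, 1 transition and 6 transversions, so Ti/Tv = 1/6 = 0.167.

0.167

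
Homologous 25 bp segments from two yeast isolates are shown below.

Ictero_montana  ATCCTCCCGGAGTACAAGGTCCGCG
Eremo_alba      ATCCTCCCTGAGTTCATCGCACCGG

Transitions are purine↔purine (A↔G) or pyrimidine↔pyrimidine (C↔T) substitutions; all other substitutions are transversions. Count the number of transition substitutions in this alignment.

1

Mismatches occur at site 9 (G/T, transversion), site 14 (A/T, transversion), site 17 (A/T, transversion), site 18 (G/C, transversion), site 20 (T/C, transition), site 21 (C/A, transversion), site 23 (G/C, transversion), site 24 (C/G, transversion).
Of the 8 differences, 1 transition and 7 transversions, so the answer is 1.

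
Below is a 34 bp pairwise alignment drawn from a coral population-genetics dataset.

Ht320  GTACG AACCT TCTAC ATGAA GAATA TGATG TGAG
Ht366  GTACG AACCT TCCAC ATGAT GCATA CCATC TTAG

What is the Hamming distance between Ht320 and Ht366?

7

Mismatches occur at site 13 (T→C), site 20 (A→T), site 22 (A→C), site 26 (T→C), site 27 (G→C), site 30 (G→C), site 32 (G→T).
That gives 7 mismatches out of 34 aligned sites, so the Hamming distance is 7.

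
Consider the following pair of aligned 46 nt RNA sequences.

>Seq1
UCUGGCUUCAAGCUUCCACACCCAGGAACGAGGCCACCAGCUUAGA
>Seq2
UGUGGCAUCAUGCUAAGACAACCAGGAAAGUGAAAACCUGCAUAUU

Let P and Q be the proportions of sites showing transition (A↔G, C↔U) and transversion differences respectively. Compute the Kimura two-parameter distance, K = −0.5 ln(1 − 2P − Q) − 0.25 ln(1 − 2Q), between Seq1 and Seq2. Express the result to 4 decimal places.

The sequences differ at positions 2 (C/G, transversion), 7 (U/A, transversion), 11 (A/U, transversion), 15 (U/A, transversion), 16 (C/A, transversion), 17 (C/G, transversion), 21 (C/A, transversion), 29 (C/A, transversion), 31 (A/U, transversion), 33 (G/A, transition), 34 (C/A, transversion), 35 (C/A, transversion), 39 (A/U, transversion), 42 (U/A, transversion), 45 (G/U, transversion), 46 (A/U, transversion).
Of the 16 differences, 1 transition and 15 transversions over 46 sites: P = 1/46 = 0.021739, Q = 15/46 = 0.326087.
d = −0.5·ln(0.630435) − 0.25·ln(0.347826) = −0.5·(-0.461345) − 0.25·(-1.056053) = 0.4947.

0.4947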